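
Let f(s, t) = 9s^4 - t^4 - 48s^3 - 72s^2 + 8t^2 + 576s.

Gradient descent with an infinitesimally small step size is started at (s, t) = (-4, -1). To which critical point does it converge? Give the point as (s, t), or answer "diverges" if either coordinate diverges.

f is separable, so gradient descent decouples: s follows -∂f/∂s, t follows -∂f/∂t.
∂f/∂s = 36(s - 4)(s - 2)(s + 2); at s=-4 this is -3456, so s increases.
∂f/∂t = -4t(t - 2)(t + 2); at t=-1 this is -12, so t increases.
s converges to its nearest critical value -2 (a local min of the s-part); t converges to 0. The iterate converges to (-2, 0).

(-2, 0)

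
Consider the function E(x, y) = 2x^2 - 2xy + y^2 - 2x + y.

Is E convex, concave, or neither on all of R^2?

convex

E is quadratic, so its Hessian is the constant matrix H = [[4, -2], [-2, 2]].
det(H) = 4, tr(H) = 6.
det(H) > 0 and tr(H) > 0, so H is positive definite everywhere: convex.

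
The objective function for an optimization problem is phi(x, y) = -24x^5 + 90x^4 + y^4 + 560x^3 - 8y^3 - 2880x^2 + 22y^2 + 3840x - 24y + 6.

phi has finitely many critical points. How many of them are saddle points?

phi separates as a function of x plus a function of y, so ∇phi=0 decouples.
∂phi/∂x = -120(x - 4)(x - 2)(x - 1)(x + 4) = 0 at x ∈ {-4, 1, 2, 4}; ∂phi/∂y = 4(y - 3)(y - 2)(y - 1) = 0 at y ∈ {1, 2, 3}.
The Hessian is diagonal: diag(phi_xx, phi_yy). Second derivatives: phi_xx(-4)=28800, phi_xx(1)=-1800, phi_xx(2)=1440, phi_xx(4)=-5760; phi_yy(1)=8, phi_yy(2)=-4, phi_yy(3)=8.
Saddle points occur where the two diagonal entries have opposite signs: (-4, 2), (1, 1), (1, 3), (2, 2), (4, 1), (4, 3). Count: 6.

6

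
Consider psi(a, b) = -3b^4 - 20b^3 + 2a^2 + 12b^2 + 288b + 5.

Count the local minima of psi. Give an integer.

1

psi separates as a function of a plus a function of b, so ∇psi=0 decouples.
∂psi/∂a = 4a = 0 at a ∈ {0}; ∂psi/∂b = -12(b - 2)(b + 3)(b + 4) = 0 at b ∈ {-4, -3, 2}.
The Hessian is diagonal: diag(psi_aa, psi_bb). Second derivatives: psi_aa(0)=4; psi_bb(-4)=-72, psi_bb(-3)=60, psi_bb(2)=-360.
Local minima occur where both diagonal entries positive: (0, -3). Count: 1.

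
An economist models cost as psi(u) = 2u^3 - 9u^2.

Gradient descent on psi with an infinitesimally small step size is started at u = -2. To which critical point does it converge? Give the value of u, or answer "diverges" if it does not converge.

diverges

psi'(u) = 6u(u - 3), so psi'(-2) = 60.
Gradient descent moves in the -psi' direction, i.e. u is decreasing.
There is no critical point below u=-2, and psi' keeps the same sign, so the iterate runs off to −∞.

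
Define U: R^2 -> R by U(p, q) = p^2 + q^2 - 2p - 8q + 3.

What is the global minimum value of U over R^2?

-14

U(p,q) separates as A(p) + B(q) + 3, so its minimum is min A + min B + 3.
A'(p) = 2p - 2 vanishes at p ∈ {1}; B'(q) = 2q - 8 vanishes at q ∈ {4}.
Local minima of A (where A''>0): A(1)=-1. Local minima of B: B(4)=-16.
So the global minimum of U is A(1) + B(4) + 3 = -1 − 16 + 3 = -14, attained at (1, 4).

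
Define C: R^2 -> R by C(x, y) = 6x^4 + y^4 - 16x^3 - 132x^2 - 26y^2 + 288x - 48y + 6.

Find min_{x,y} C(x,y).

C(x,y) separates as P(x) + Q(y) + 6, so its minimum is min P + min Q + 6.
P'(x) = 24(x - 4)(x - 1)(x + 3) vanishes at x ∈ {-3, 1, 4}; Q'(y) = 4(y - 4)(y + 1)(y + 3) vanishes at y ∈ {-3, -1, 4}.
Local minima of P (where P''>0): P(-3)=-1134, P(4)=-448. Local minima of Q: Q(-3)=-9, Q(4)=-352.
So the global minimum of C is P(-3) + Q(4) + 6 = -1134 − 352 + 6 = -1480, attained at (-3, 4).

-1480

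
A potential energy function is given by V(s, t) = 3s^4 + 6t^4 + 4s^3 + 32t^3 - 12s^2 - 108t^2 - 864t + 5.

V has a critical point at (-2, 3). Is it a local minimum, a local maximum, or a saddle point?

The mixed partial ∂²V/∂s∂t is 0, so the Hessian at any point is diag(V_ss, V_tt) = diag(12(3s^2 + 2s - 2), 24(3t^2 + 8t - 9)).
At (-2, 3): H = diag(72, 1008).
Both eigenvalues are positive, so H is positive definite: a local minimum.

local minimum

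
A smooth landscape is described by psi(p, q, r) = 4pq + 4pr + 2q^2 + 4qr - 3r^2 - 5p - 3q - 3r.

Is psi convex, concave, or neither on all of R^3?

neither

psi is quadratic, so its Hessian is the constant matrix H = [[0, 4, 4], [4, 4, 4], [4, 4, -6]].
Leading principal minors: 0, -16, 160.
Neither pattern holds ⇒ H is indefinite ⇒ neither convex nor concave.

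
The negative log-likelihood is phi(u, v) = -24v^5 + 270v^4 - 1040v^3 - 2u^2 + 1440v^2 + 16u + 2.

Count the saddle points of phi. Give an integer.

2

phi separates as a function of u plus a function of v, so ∇phi=0 decouples.
∂phi/∂u = -4(u - 4) = 0 at u ∈ {4}; ∂phi/∂v = -120v(v - 4)(v - 3)(v - 2) = 0 at v ∈ {0, 2, 3, 4}.
The Hessian is diagonal: diag(phi_uu, phi_vv). Second derivatives: phi_uu(4)=-4; phi_vv(0)=2880, phi_vv(2)=-480, phi_vv(3)=360, phi_vv(4)=-960.
Saddle points occur where the two diagonal entries have opposite signs: (4, 0), (4, 3). Count: 2.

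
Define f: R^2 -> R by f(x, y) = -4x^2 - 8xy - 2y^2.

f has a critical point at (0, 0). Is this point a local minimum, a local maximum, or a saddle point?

saddle point

The Hessian of f is constant: H = [[-8, -8], [-8, -4]].
det(H) = (-8)·(-4) − (-8)² = -32.
Since det(H) < 0, H is indefinite and the critical point is a saddle point.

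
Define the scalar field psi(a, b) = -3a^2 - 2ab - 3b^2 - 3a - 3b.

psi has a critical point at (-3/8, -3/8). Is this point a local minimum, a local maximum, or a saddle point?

The Hessian of psi is constant: H = [[-6, -2], [-2, -6]].
det(H) = (-6)·(-6) − (-2)² = 32.
det(H) > 0 and tr(H) = -12 < 0, so H is negative definite and the point is a local maximum.

local maximum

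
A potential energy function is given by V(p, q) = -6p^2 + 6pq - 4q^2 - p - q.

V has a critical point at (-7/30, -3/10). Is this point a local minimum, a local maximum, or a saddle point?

The Hessian of V is constant: H = [[-12, 6], [6, -8]].
det(H) = (-12)·(-8) − 6² = 60.
det(H) > 0 and tr(H) = -20 < 0, so H is negative definite and the point is a local maximum.

local maximum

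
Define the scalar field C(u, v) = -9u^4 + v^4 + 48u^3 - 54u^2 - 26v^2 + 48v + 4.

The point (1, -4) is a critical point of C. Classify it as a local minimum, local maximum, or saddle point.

local minimum

The mixed partial ∂²C/∂u∂v is 0, so the Hessian at any point is diag(C_uu, C_vv) = diag(36(-3u^2 + 8u - 3), 4(3v^2 - 13)).
At (1, -4): H = diag(72, 140).
Both eigenvalues are positive, so H is positive definite: a local minimum.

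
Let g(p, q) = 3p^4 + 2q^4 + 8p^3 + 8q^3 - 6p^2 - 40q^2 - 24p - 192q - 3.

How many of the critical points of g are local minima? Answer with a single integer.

g separates as a function of p plus a function of q, so ∇g=0 decouples.
∂g/∂p = 12(p - 1)(p + 1)(p + 2) = 0 at p ∈ {-2, -1, 1}; ∂g/∂q = 8(q - 3)(q + 2)(q + 4) = 0 at q ∈ {-4, -2, 3}.
The Hessian is diagonal: diag(g_pp, g_qq). Second derivatives: g_pp(-2)=36, g_pp(-1)=-24, g_pp(1)=72; g_qq(-4)=112, g_qq(-2)=-80, g_qq(3)=280.
Local minima occur where both diagonal entries positive: (-2, -4), (-2, 3), (1, -4), (1, 3). Count: 4.

4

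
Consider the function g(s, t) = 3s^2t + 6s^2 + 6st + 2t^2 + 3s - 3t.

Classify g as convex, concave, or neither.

neither

The term 3s^2t is cubic, so the Hessian is not constant.
∂²g/∂s² = 6t + 12, which takes both signs as t varies (negative for sufficiently negative t). A diagonal entry of the Hessian changing sign means the Hessian is neither positive- nor negative-semidefinite on all of R^2.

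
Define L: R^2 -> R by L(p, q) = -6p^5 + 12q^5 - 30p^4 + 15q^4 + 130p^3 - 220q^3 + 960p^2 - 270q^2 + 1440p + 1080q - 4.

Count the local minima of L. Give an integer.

4

L separates as a function of p plus a function of q, so ∇L=0 decouples.
∂L/∂p = -30(p - 4)(p + 1)(p + 3)(p + 4) = 0 at p ∈ {-4, -3, -1, 4}; ∂L/∂q = 60(q - 3)(q - 1)(q + 2)(q + 3) = 0 at q ∈ {-3, -2, 1, 3}.
The Hessian is diagonal: diag(L_pp, L_qq). Second derivatives: L_pp(-4)=720, L_pp(-3)=-420, L_pp(-1)=900, L_pp(4)=-8400; L_qq(-3)=-1440, L_qq(-2)=900, L_qq(1)=-1440, L_qq(3)=3600.
Local minima occur where both diagonal entries positive: (-4, -2), (-4, 3), (-1, -2), (-1, 3). Count: 4.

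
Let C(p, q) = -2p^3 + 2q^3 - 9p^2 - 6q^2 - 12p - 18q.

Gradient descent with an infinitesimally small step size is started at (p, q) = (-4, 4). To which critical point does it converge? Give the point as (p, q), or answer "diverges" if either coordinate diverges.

C is separable, so gradient descent decouples: p follows -∂C/∂p, q follows -∂C/∂q.
∂C/∂p = -6(p + 1)(p + 2); at p=-4 this is -36, so p increases.
∂C/∂q = 6(q - 3)(q + 1); at q=4 this is 30, so q decreases.
p converges to its nearest critical value -2 (a local min of the p-part); q converges to 3. The iterate converges to (-2, 3).

(-2, 3)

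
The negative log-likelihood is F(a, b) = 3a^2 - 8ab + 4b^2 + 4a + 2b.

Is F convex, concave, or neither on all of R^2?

F is quadratic, so its Hessian is the constant matrix H = [[6, -8], [-8, 8]].
det(H) = -16, tr(H) = 14.
det(H) < 0, so H is indefinite: neither convex nor concave.

neither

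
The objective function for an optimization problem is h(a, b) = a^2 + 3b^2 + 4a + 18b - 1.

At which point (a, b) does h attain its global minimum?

(-2, -3)

h(a,b) separates as P(a) + Q(b) − 1, so its minimum is min P + min Q − 1.
P'(a) = 2a + 4 vanishes at a ∈ {-2}; Q'(b) = 6b + 18 vanishes at b ∈ {-3}.
Local minima of P (where P''>0): P(-2)=-4. Local minima of Q: Q(-3)=-27.
So the global minimum of h is P(-2) + Q(-3) − 1 = -4 − 27 − 1 = -32, attained at (-2, -3).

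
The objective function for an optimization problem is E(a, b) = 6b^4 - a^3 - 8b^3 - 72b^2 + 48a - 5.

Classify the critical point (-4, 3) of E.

local minimum

The mixed partial ∂²E/∂a∂b is 0, so the Hessian at any point is diag(E_aa, E_bb) = diag(-6a, 24(3b^2 - 2b - 6)).
At (-4, 3): H = diag(24, 360).
Both eigenvalues are positive, so H is positive definite: a local minimum.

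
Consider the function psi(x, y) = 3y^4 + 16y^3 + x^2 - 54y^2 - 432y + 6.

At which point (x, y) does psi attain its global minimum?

(0, 3)

psi(x,y) separates as P(x) + Q(y) + 6, so its minimum is min P + min Q + 6.
P'(x) = 2x vanishes at x ∈ {0}; Q'(y) = 12(y - 3)(y + 3)(y + 4) vanishes at y ∈ {-4, -3, 3}.
Local minima of P (where P''>0): P(0)=0. Local minima of Q: Q(-4)=608, Q(3)=-1107.
So the global minimum of psi is P(0) + Q(3) + 6 = 0 − 1107 + 6 = -1101, attained at (0, 3).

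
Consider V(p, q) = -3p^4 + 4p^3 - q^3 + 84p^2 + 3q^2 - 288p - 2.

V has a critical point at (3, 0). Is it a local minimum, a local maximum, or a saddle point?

saddle point

The mixed partial ∂²V/∂p∂q is 0, so the Hessian at any point is diag(V_pp, V_qq) = diag(12(-3p^2 + 2p + 14), 6(-q + 1)).
At (3, 0): H = diag(-84, 6).
The eigenvalues have opposite signs, so H is indefinite: a saddle point.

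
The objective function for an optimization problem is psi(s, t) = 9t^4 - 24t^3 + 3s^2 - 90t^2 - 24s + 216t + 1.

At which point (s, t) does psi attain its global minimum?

psi(s,t) separates as P(s) + Q(t) + 1, so its minimum is min P + min Q + 1.
P'(s) = 6s - 24 vanishes at s ∈ {4}; Q'(t) = 36(t - 3)(t - 1)(t + 2) vanishes at t ∈ {-2, 1, 3}.
Local minima of P (where P''>0): P(4)=-48. Local minima of Q: Q(-2)=-456, Q(3)=-81.
So the global minimum of psi is P(4) + Q(-2) + 1 = -48 − 456 + 1 = -503, attained at (4, -2).

(4, -2)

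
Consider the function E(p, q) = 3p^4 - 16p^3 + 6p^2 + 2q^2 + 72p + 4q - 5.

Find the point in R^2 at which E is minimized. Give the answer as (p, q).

(-1, -1)

E(p,q) separates as A(p) + B(q) − 5, so its minimum is min A + min B − 5.
A'(p) = 12(p - 3)(p - 2)(p + 1) vanishes at p ∈ {-1, 2, 3}; B'(q) = 4q + 4 vanishes at q ∈ {-1}.
Local minima of A (where A''>0): A(-1)=-47, A(3)=81. Local minima of B: B(-1)=-2.
So the global minimum of E is A(-1) + B(-1) − 5 = -47 − 2 − 5 = -54, attained at (-1, -1).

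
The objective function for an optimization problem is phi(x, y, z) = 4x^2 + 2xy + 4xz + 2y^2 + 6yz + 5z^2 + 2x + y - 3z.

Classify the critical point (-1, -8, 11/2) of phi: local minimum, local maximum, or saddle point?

The Hessian is constant: H = [[8, 2, 4], [2, 4, 6], [4, 6, 10]].
Leading principal minors: Δ₁ = 8, Δ₂ = 28, Δ₃ = 24.
All leading minors are positive, so H is positive definite: a local minimum.

local minimum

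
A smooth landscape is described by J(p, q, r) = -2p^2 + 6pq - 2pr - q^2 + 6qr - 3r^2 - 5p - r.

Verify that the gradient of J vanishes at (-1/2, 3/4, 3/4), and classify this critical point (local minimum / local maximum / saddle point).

∇J = (-4p + 6q - 2r - 5, 6p - 2q + 6r, -2p + 6q - 6r - 1); substituting (-1/2, 3/4, 3/4) gives ∇J = (0, 0, 0), so (-1/2, 3/4, 3/4) is indeed a critical point.
The Hessian is constant: H = [[-4, 6, -2], [6, -2, 6], [-2, 6, -6]].
Leading principal minors: Δ₁ = -4, Δ₂ = -28, Δ₃ = 176.
The minors fit neither the all-positive nor the alternating-sign pattern, so H is indefinite: a saddle point.

saddle point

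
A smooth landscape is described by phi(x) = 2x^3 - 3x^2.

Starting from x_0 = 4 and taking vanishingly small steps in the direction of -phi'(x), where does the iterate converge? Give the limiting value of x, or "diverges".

phi'(x) = 6x(x - 1), so phi'(4) = 72.
Gradient descent moves in the -phi' direction, i.e. x is decreasing.
The nearest critical point in that direction is x = 1, where phi'' = 6 > 0 (a local minimum). The iterate converges there.

1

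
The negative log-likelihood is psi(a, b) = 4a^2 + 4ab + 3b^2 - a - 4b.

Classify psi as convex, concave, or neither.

convex

psi is quadratic, so its Hessian is the constant matrix H = [[8, 4], [4, 6]].
det(H) = 32, tr(H) = 14.
det(H) > 0 and tr(H) > 0, so H is positive definite everywhere: convex.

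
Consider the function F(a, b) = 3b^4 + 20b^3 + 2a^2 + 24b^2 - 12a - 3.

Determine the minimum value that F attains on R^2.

-149

F(a,b) separates as P(a) + Q(b) − 3, so its minimum is min P + min Q − 3.
P'(a) = 4a - 12 vanishes at a ∈ {3}; Q'(b) = 12b(b + 1)(b + 4) vanishes at b ∈ {-4, -1, 0}.
Local minima of P (where P''>0): P(3)=-18. Local minima of Q: Q(-4)=-128, Q(0)=0.
So the global minimum of F is P(3) + Q(-4) − 3 = -18 − 128 − 3 = -149, attained at (3, -4).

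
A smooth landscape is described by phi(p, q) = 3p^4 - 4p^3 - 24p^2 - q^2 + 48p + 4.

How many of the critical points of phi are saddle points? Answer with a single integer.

phi separates as a function of p plus a function of q, so ∇phi=0 decouples.
∂phi/∂p = 12(p - 2)(p - 1)(p + 2) = 0 at p ∈ {-2, 1, 2}; ∂phi/∂q = -2q = 0 at q ∈ {0}.
The Hessian is diagonal: diag(phi_pp, phi_qq). Second derivatives: phi_pp(-2)=144, phi_pp(1)=-36, phi_pp(2)=48; phi_qq(0)=-2.
Saddle points occur where the two diagonal entries have opposite signs: (-2, 0), (2, 0). Count: 2.

2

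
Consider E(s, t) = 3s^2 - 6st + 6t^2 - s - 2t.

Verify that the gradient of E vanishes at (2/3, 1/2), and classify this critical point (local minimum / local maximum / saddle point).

∇E = (6s - 6t - 1, -6s + 12t - 2); substituting (2/3, 1/2) gives ∇E = (0, 0), so (2/3, 1/2) is indeed a critical point.
The Hessian of E is constant: H = [[6, -6], [-6, 12]].
det(H) = 6·12 − (-6)² = 36.
det(H) > 0 and tr(H) = 18 > 0, so H is positive definite and the point is a local minimum.

local minimum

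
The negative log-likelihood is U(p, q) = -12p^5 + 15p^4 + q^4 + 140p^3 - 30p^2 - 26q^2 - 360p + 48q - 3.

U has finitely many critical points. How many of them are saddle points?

6

U separates as a function of p plus a function of q, so ∇U=0 decouples.
∂U/∂p = -60(p - 3)(p - 1)(p + 1)(p + 2) = 0 at p ∈ {-2, -1, 1, 3}; ∂U/∂q = 4(q - 3)(q - 1)(q + 4) = 0 at q ∈ {-4, 1, 3}.
The Hessian is diagonal: diag(U_pp, U_qq). Second derivatives: U_pp(-2)=900, U_pp(-1)=-480, U_pp(1)=720, U_pp(3)=-2400; U_qq(-4)=140, U_qq(1)=-40, U_qq(3)=56.
Saddle points occur where the two diagonal entries have opposite signs: (-2, 1), (-1, -4), (-1, 3), (1, 1), (3, -4), (3, 3). Count: 6.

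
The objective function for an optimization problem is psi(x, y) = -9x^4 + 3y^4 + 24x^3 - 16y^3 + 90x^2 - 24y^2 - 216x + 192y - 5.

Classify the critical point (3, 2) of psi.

The mixed partial ∂²psi/∂x∂y is 0, so the Hessian at any point is diag(psi_xx, psi_yy) = diag(36(-3x^2 + 4x + 5), 12(3y^2 - 8y - 4)).
At (3, 2): H = diag(-360, -96).
Both eigenvalues are negative, so H is negative definite: a local maximum.

local maximum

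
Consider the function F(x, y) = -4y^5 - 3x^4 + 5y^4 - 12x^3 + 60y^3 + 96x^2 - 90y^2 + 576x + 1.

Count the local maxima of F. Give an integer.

4

F separates as a function of x plus a function of y, so ∇F=0 decouples.
∂F/∂x = -12(x - 4)(x + 3)(x + 4) = 0 at x ∈ {-4, -3, 4}; ∂F/∂y = -20y(y - 3)(y - 1)(y + 3) = 0 at y ∈ {-3, 0, 1, 3}.
The Hessian is diagonal: diag(F_xx, F_yy). Second derivatives: F_xx(-4)=-96, F_xx(-3)=84, F_xx(4)=-672; F_yy(-3)=1440, F_yy(0)=-180, F_yy(1)=160, F_yy(3)=-720.
Local maxima occur where both diagonal entries negative: (-4, 0), (-4, 3), (4, 0), (4, 3). Count: 4.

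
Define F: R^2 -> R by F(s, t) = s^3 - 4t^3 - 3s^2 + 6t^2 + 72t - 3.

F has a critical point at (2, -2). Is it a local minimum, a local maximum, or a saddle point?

local minimum

The mixed partial ∂²F/∂s∂t is 0, so the Hessian at any point is diag(F_ss, F_tt) = diag(6(s - 1), 12(-2t + 1)).
At (2, -2): H = diag(6, 60).
Both eigenvalues are positive, so H is positive definite: a local minimum.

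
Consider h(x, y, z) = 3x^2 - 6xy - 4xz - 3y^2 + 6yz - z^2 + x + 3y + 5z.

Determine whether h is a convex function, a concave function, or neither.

neither

h is quadratic, so its Hessian is the constant matrix H = [[6, -6, -4], [-6, -6, 6], [-4, 6, -2]].
Leading principal minors: 6, -72, 312.
Neither pattern holds ⇒ H is indefinite ⇒ neither convex nor concave.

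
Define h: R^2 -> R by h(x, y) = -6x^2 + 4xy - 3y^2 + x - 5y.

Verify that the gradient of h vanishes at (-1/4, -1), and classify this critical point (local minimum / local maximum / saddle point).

∇h = (-12x + 4y + 1, 4x - 6y - 5); substituting (-1/4, -1) gives ∇h = (0, 0), so (-1/4, -1) is indeed a critical point.
The Hessian of h is constant: H = [[-12, 4], [4, -6]].
det(H) = (-12)·(-6) − 4² = 56.
det(H) > 0 and tr(H) = -18 < 0, so H is negative definite and the point is a local maximum.

local maximum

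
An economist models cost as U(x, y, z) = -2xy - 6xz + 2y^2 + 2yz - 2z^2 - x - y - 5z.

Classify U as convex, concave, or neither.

neither

U is quadratic, so its Hessian is the constant matrix H = [[0, -2, -6], [-2, 4, 2], [-6, 2, -4]].
Leading principal minors: 0, -4, -80.
Neither pattern holds ⇒ H is indefinite ⇒ neither convex nor concave.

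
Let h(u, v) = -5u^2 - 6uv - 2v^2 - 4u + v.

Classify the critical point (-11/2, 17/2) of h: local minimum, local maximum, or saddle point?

local maximum

The Hessian of h is constant: H = [[-10, -6], [-6, -4]].
det(H) = (-10)·(-4) − (-6)² = 4.
det(H) > 0 and tr(H) = -14 < 0, so H is negative definite and the point is a local maximum.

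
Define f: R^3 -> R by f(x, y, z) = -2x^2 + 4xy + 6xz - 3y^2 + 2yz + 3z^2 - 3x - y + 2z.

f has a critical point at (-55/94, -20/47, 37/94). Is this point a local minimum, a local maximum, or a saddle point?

saddle point

The Hessian is constant: H = [[-4, 4, 6], [4, -6, 2], [6, 2, 6]].
Leading principal minors: Δ₁ = -4, Δ₂ = 8, Δ₃ = 376.
The minors fit neither the all-positive nor the alternating-sign pattern, so H is indefinite: a saddle point.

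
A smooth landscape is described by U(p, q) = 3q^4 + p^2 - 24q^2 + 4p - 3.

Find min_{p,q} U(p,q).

-55

U(p,q) separates as A(p) + B(q) − 3, so its minimum is min A + min B − 3.
A'(p) = 2p + 4 vanishes at p ∈ {-2}; B'(q) = 12q(q - 2)(q + 2) vanishes at q ∈ {-2, 0, 2}.
Local minima of A (where A''>0): A(-2)=-4. Local minima of B: B(-2)=-48, B(2)=-48.
So the global minimum of U is A(-2) + B(-2) − 3 = -4 − 48 − 3 = -55, attained at (-2, -2).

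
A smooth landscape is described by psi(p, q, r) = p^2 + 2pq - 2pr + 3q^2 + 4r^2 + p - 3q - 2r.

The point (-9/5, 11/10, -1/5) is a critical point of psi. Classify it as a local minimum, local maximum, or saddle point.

The Hessian is constant: H = [[2, 2, -2], [2, 6, 0], [-2, 0, 8]].
Leading principal minors: Δ₁ = 2, Δ₂ = 8, Δ₃ = 40.
All leading minors are positive, so H is positive definite: a local minimum.

local minimum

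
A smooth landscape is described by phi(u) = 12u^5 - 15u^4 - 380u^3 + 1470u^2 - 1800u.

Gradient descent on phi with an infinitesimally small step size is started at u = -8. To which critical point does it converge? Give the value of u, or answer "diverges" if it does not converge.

diverges

phi'(u) = 60(u - 3)(u - 2)(u - 1)(u + 5), so phi'(-8) = 178200.
Gradient descent moves in the -phi' direction, i.e. u is decreasing.
There is no critical point below u=-8, and phi' keeps the same sign, so the iterate runs off to −∞.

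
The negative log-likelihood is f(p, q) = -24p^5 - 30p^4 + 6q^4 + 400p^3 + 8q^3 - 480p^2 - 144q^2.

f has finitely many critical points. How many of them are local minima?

f separates as a function of p plus a function of q, so ∇f=0 decouples.
∂f/∂p = -120p(p - 2)(p - 1)(p + 4) = 0 at p ∈ {-4, 0, 1, 2}; ∂f/∂q = 24q(q - 3)(q + 4) = 0 at q ∈ {-4, 0, 3}.
The Hessian is diagonal: diag(f_pp, f_qq). Second derivatives: f_pp(-4)=14400, f_pp(0)=-960, f_pp(1)=600, f_pp(2)=-1440; f_qq(-4)=672, f_qq(0)=-288, f_qq(3)=504.
Local minima occur where both diagonal entries positive: (-4, -4), (-4, 3), (1, -4), (1, 3). Count: 4.

4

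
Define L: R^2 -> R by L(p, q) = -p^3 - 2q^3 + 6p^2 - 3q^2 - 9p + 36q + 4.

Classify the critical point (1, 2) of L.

saddle point

The mixed partial ∂²L/∂p∂q is 0, so the Hessian at any point is diag(L_pp, L_qq) = diag(6(-p + 2), -6(2q + 1)).
At (1, 2): H = diag(6, -30).
The eigenvalues have opposite signs, so H is indefinite: a saddle point.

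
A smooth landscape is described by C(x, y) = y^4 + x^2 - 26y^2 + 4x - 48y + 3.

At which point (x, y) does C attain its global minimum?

C(x,y) separates as P(x) + Q(y) + 3, so its minimum is min P + min Q + 3.
P'(x) = 2x + 4 vanishes at x ∈ {-2}; Q'(y) = 4(y - 4)(y + 1)(y + 3) vanishes at y ∈ {-3, -1, 4}.
Local minima of P (where P''>0): P(-2)=-4. Local minima of Q: Q(-3)=-9, Q(4)=-352.
So the global minimum of C is P(-2) + Q(4) + 3 = -4 − 352 + 3 = -353, attained at (-2, 4).

(-2, 4)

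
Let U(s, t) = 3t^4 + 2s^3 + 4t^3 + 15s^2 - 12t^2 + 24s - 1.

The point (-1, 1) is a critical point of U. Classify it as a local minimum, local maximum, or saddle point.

local minimum

The mixed partial ∂²U/∂s∂t is 0, so the Hessian at any point is diag(U_ss, U_tt) = diag(6(2s + 5), 12(3t^2 + 2t - 2)).
At (-1, 1): H = diag(18, 36).
Both eigenvalues are positive, so H is positive definite: a local minimum.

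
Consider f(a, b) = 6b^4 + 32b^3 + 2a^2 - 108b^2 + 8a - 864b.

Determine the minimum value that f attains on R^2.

f(a,b) separates as P(a) + Q(b), so its minimum is min P + min Q.
P'(a) = 4a + 8 vanishes at a ∈ {-2}; Q'(b) = 24(b - 3)(b + 3)(b + 4) vanishes at b ∈ {-4, -3, 3}.
Local minima of P (where P''>0): P(-2)=-8. Local minima of Q: Q(-4)=1216, Q(3)=-2214.
So the global minimum of f is P(-2) + Q(3) = -8 − 2214 = -2222, attained at (-2, 3).

-2222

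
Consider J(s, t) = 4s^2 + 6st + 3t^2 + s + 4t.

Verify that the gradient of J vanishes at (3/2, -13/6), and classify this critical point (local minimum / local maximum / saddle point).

∇J = (8s + 6t + 1, 6s + 6t + 4); substituting (3/2, -13/6) gives ∇J = (0, 0), so (3/2, -13/6) is indeed a critical point.
The Hessian of J is constant: H = [[8, 6], [6, 6]].
det(H) = 8·6 − 6² = 12.
det(H) > 0 and tr(H) = 14 > 0, so H is positive definite and the point is a local minimum.

local minimum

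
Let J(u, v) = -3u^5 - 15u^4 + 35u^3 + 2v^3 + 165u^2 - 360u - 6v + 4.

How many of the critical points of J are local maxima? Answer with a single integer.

J separates as a function of u plus a function of v, so ∇J=0 decouples.
∂J/∂u = -15(u - 2)(u - 1)(u + 3)(u + 4) = 0 at u ∈ {-4, -3, 1, 2}; ∂J/∂v = 6(v - 1)(v + 1) = 0 at v ∈ {-1, 1}.
The Hessian is diagonal: diag(J_uu, J_vv). Second derivatives: J_uu(-4)=450, J_uu(-3)=-300, J_uu(1)=300, J_uu(2)=-450; J_vv(-1)=-12, J_vv(1)=12.
Local maxima occur where both diagonal entries negative: (-3, -1), (2, -1). Count: 2.

2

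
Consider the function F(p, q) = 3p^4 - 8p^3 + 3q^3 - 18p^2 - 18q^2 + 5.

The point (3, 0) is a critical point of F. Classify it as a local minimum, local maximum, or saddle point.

saddle point

The mixed partial ∂²F/∂p∂q is 0, so the Hessian at any point is diag(F_pp, F_qq) = diag(12(3p^2 - 4p - 3), 18(q - 2)).
At (3, 0): H = diag(144, -36).
The eigenvalues have opposite signs, so H is indefinite: a saddle point.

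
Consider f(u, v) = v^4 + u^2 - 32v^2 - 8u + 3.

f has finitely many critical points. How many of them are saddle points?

f separates as a function of u plus a function of v, so ∇f=0 decouples.
∂f/∂u = 2(u - 4) = 0 at u ∈ {4}; ∂f/∂v = 4v(v - 4)(v + 4) = 0 at v ∈ {-4, 0, 4}.
The Hessian is diagonal: diag(f_uu, f_vv). Second derivatives: f_uu(4)=2; f_vv(-4)=128, f_vv(0)=-64, f_vv(4)=128.
Saddle points occur where the two diagonal entries have opposite signs: (4, 0). Count: 1.

1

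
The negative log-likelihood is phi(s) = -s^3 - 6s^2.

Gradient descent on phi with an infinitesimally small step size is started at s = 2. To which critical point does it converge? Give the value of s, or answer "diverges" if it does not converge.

phi'(s) = -3s(s + 4), so phi'(2) = -36.
Gradient descent moves in the -phi' direction, i.e. s is increasing.
There is no critical point above s=2, and phi' keeps the same sign, so the iterate runs off to +∞.

diverges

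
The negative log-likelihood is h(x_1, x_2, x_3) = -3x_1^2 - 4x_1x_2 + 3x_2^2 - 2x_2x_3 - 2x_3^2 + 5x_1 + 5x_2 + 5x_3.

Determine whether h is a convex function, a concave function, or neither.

h is quadratic, so its Hessian is the constant matrix H = [[-6, -4, 0], [-4, 6, -2], [0, -2, -4]].
Leading principal minors: -6, -52, 232.
Neither pattern holds ⇒ H is indefinite ⇒ neither convex nor concave.

neither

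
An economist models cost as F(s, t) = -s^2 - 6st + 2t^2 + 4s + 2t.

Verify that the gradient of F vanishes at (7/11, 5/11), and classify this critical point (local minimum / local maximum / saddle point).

∇F = (-2s - 6t + 4, -6s + 4t + 2); substituting (7/11, 5/11) gives ∇F = (0, 0), so (7/11, 5/11) is indeed a critical point.
The Hessian of F is constant: H = [[-2, -6], [-6, 4]].
det(H) = (-2)·4 − (-6)² = -44.
Since det(H) < 0, H is indefinite and the critical point is a saddle point.

saddle point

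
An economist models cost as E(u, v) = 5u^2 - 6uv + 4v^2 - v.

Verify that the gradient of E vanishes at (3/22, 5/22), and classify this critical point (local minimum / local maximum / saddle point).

∇E = (10u - 6v, -6u + 8v - 1); substituting (3/22, 5/22) gives ∇E = (0, 0), so (3/22, 5/22) is indeed a critical point.
The Hessian of E is constant: H = [[10, -6], [-6, 8]].
det(H) = 10·8 − (-6)² = 44.
det(H) > 0 and tr(H) = 18 > 0, so H is positive definite and the point is a local minimum.

local minimum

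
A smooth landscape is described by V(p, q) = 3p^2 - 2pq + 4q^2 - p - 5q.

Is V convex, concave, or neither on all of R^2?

V is quadratic, so its Hessian is the constant matrix H = [[6, -2], [-2, 8]].
det(H) = 44, tr(H) = 14.
det(H) > 0 and tr(H) > 0, so H is positive definite everywhere: convex.

convex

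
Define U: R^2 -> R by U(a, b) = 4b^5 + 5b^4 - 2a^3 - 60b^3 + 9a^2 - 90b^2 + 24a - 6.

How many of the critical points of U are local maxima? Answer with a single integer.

U separates as a function of a plus a function of b, so ∇U=0 decouples.
∂U/∂a = -6(a - 4)(a + 1) = 0 at a ∈ {-1, 4}; ∂U/∂b = 20b(b - 3)(b + 1)(b + 3) = 0 at b ∈ {-3, -1, 0, 3}.
The Hessian is diagonal: diag(U_aa, U_bb). Second derivatives: U_aa(-1)=30, U_aa(4)=-30; U_bb(-3)=-720, U_bb(-1)=160, U_bb(0)=-180, U_bb(3)=1440.
Local maxima occur where both diagonal entries negative: (4, -3), (4, 0). Count: 2.

2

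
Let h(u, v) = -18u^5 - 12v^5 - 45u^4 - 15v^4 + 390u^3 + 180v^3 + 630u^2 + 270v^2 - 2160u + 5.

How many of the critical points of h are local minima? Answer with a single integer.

h separates as a function of u plus a function of v, so ∇h=0 decouples.
∂h/∂u = -90(u - 3)(u - 1)(u + 2)(u + 4) = 0 at u ∈ {-4, -2, 1, 3}; ∂h/∂v = -60v(v - 3)(v + 1)(v + 3) = 0 at v ∈ {-3, -1, 0, 3}.
The Hessian is diagonal: diag(h_uu, h_vv). Second derivatives: h_uu(-4)=6300, h_uu(-2)=-2700, h_uu(1)=2700, h_uu(3)=-6300; h_vv(-3)=2160, h_vv(-1)=-480, h_vv(0)=540, h_vv(3)=-4320.
Local minima occur where both diagonal entries positive: (-4, -3), (-4, 0), (1, -3), (1, 0). Count: 4.

4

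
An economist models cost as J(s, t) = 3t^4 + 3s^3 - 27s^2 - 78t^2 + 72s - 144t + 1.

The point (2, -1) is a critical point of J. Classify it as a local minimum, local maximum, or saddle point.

local maximum

The mixed partial ∂²J/∂s∂t is 0, so the Hessian at any point is diag(J_ss, J_tt) = diag(18(s - 3), 12(3t^2 - 13)).
At (2, -1): H = diag(-18, -120).
Both eigenvalues are negative, so H is negative definite: a local maximum.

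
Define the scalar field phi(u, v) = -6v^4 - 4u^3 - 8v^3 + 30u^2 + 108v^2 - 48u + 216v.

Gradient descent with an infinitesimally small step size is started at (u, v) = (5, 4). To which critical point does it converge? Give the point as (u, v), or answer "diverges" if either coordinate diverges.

phi is separable, so gradient descent decouples: u follows -∂phi/∂u, v follows -∂phi/∂v.
∂phi/∂u = -12(u - 4)(u - 1); at u=5 this is -48, so u increases.
∂phi/∂v = -24(v - 3)(v + 1)(v + 3); at v=4 this is -840, so v increases.
The u-coordinate has no critical point in that direction and runs off to infinity.

diverges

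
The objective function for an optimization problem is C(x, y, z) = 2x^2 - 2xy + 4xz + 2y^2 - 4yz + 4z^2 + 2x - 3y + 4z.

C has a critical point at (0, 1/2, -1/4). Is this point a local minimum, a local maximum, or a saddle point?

The Hessian is constant: H = [[4, -2, 4], [-2, 4, -4], [4, -4, 8]].
Leading principal minors: Δ₁ = 4, Δ₂ = 12, Δ₃ = 32.
All leading minors are positive, so H is positive definite: a local minimum.

local minimum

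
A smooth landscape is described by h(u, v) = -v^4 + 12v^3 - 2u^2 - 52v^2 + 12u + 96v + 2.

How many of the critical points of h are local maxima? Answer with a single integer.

h separates as a function of u plus a function of v, so ∇h=0 decouples.
∂h/∂u = -4(u - 3) = 0 at u ∈ {3}; ∂h/∂v = -4(v - 4)(v - 3)(v - 2) = 0 at v ∈ {2, 3, 4}.
The Hessian is diagonal: diag(h_uu, h_vv). Second derivatives: h_uu(3)=-4; h_vv(2)=-8, h_vv(3)=4, h_vv(4)=-8.
Local maxima occur where both diagonal entries negative: (3, 2), (3, 4). Count: 2.

2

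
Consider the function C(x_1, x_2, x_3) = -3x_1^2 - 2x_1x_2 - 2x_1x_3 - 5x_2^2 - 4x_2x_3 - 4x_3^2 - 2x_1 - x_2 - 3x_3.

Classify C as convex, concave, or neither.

C is quadratic, so its Hessian is the constant matrix H = [[-6, -2, -2], [-2, -10, -4], [-2, -4, -8]].
Leading principal minors: -6, 56, -344.
Signs alternate −, +, − ⇒ H ≺ 0 ⇒ concave.

concave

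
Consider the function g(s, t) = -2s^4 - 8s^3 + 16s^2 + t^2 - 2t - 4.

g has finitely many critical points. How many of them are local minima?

g separates as a function of s plus a function of t, so ∇g=0 decouples.
∂g/∂s = -8s(s - 1)(s + 4) = 0 at s ∈ {-4, 0, 1}; ∂g/∂t = 2(t - 1) = 0 at t ∈ {1}.
The Hessian is diagonal: diag(g_ss, g_tt). Second derivatives: g_ss(-4)=-160, g_ss(0)=32, g_ss(1)=-40; g_tt(1)=2.
Local minima occur where both diagonal entries positive: (0, 1). Count: 1.

1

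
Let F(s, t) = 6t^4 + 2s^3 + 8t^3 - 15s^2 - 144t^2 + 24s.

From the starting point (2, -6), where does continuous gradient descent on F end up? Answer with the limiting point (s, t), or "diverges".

(4, -4)

F is separable, so gradient descent decouples: s follows -∂F/∂s, t follows -∂F/∂t.
∂F/∂s = 6(s - 4)(s - 1); at s=2 this is -12, so s increases.
∂F/∂t = 24t(t - 3)(t + 4); at t=-6 this is -2592, so t increases.
s converges to its nearest critical value 4 (a local min of the s-part); t converges to -4. The iterate converges to (4, -4).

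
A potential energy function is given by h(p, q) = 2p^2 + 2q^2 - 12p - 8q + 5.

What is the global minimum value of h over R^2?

-21

h(p,q) separates as A(p) + B(q) + 5, so its minimum is min A + min B + 5.
A'(p) = 4p - 12 vanishes at p ∈ {3}; B'(q) = 4q - 8 vanishes at q ∈ {2}.
Local minima of A (where A''>0): A(3)=-18. Local minima of B: B(2)=-8.
So the global minimum of h is A(3) + B(2) + 5 = -18 − 8 + 5 = -21, attained at (3, 2).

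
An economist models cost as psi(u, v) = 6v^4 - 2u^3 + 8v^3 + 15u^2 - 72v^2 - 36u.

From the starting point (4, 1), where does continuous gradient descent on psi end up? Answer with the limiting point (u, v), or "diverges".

psi is separable, so gradient descent decouples: u follows -∂psi/∂u, v follows -∂psi/∂v.
∂psi/∂u = -6(u - 3)(u - 2); at u=4 this is -12, so u increases.
∂psi/∂v = 24v(v - 2)(v + 3); at v=1 this is -96, so v increases.
The u-coordinate has no critical point in that direction and runs off to infinity.

diverges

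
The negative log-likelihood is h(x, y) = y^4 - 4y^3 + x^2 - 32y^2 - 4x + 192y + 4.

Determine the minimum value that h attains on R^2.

h(x,y) separates as P(x) + Q(y) + 4, so its minimum is min P + min Q + 4.
P'(x) = 2x - 4 vanishes at x ∈ {2}; Q'(y) = 4(y - 4)(y - 3)(y + 4) vanishes at y ∈ {-4, 3, 4}.
Local minima of P (where P''>0): P(2)=-4. Local minima of Q: Q(-4)=-768, Q(4)=256.
So the global minimum of h is P(2) + Q(-4) + 4 = -4 − 768 + 4 = -768, attained at (2, -4).

-768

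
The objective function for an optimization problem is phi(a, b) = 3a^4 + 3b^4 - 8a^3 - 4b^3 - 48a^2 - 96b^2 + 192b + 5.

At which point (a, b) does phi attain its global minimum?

(4, -4)

phi(a,b) separates as P(a) + Q(b) + 5, so its minimum is min P + min Q + 5.
P'(a) = 12a(a - 4)(a + 2) vanishes at a ∈ {-2, 0, 4}; Q'(b) = 12(b - 4)(b - 1)(b + 4) vanishes at b ∈ {-4, 1, 4}.
Local minima of P (where P''>0): P(-2)=-80, P(4)=-512. Local minima of Q: Q(-4)=-1280, Q(4)=-256.
So the global minimum of phi is P(4) + Q(-4) + 5 = -512 − 1280 + 5 = -1787, attained at (4, -4).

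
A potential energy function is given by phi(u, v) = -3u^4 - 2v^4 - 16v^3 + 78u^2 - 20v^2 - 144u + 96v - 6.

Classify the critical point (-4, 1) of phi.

local maximum

The mixed partial ∂²phi/∂u∂v is 0, so the Hessian at any point is diag(phi_uu, phi_vv) = diag(12(-3u^2 + 13), -8(3v^2 + 12v + 5)).
At (-4, 1): H = diag(-420, -160).
Both eigenvalues are negative, so H is negative definite: a local maximum.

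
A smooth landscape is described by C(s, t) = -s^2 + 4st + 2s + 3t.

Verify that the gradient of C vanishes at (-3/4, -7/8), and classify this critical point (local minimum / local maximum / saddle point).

∇C = (-2s + 4t + 2, 4s + 3); substituting (-3/4, -7/8) gives ∇C = (0, 0), so (-3/4, -7/8) is indeed a critical point.
The Hessian of C is constant: H = [[-2, 4], [4, 0]].
det(H) = (-2)·0 − 4² = -16.
Since det(H) < 0, H is indefinite and the critical point is a saddle point.

saddle point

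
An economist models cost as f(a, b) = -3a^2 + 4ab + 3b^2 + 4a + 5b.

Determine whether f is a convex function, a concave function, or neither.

neither

f is quadratic, so its Hessian is the constant matrix H = [[-6, 4], [4, 6]].
det(H) = -52, tr(H) = 0.
det(H) < 0, so H is indefinite: neither convex nor concave.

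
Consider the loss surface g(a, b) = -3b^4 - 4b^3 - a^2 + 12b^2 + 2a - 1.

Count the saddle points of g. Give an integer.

g separates as a function of a plus a function of b, so ∇g=0 decouples.
∂g/∂a = -2(a - 1) = 0 at a ∈ {1}; ∂g/∂b = -12b(b - 1)(b + 2) = 0 at b ∈ {-2, 0, 1}.
The Hessian is diagonal: diag(g_aa, g_bb). Second derivatives: g_aa(1)=-2; g_bb(-2)=-72, g_bb(0)=24, g_bb(1)=-36.
Saddle points occur where the two diagonal entries have opposite signs: (1, 0). Count: 1.

1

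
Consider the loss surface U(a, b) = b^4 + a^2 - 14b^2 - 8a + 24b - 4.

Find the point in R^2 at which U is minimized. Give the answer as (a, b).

U(a,b) separates as P(a) + Q(b) − 4, so its minimum is min P + min Q − 4.
P'(a) = 2a - 8 vanishes at a ∈ {4}; Q'(b) = 4(b - 2)(b - 1)(b + 3) vanishes at b ∈ {-3, 1, 2}.
Local minima of P (where P''>0): P(4)=-16. Local minima of Q: Q(-3)=-117, Q(2)=8.
So the global minimum of U is P(4) + Q(-3) − 4 = -16 − 117 − 4 = -137, attained at (4, -3).

(4, -3)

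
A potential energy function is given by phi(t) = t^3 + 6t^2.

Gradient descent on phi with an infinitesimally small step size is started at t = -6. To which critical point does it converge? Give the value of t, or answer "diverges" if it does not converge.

phi'(t) = 3t(t + 4), so phi'(-6) = 36.
Gradient descent moves in the -phi' direction, i.e. t is decreasing.
There is no critical point below t=-6, and phi' keeps the same sign, so the iterate runs off to −∞.

diverges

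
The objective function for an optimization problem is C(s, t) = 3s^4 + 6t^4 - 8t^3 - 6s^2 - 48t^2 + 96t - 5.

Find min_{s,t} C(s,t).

-232

C(s,t) separates as P(s) + Q(t) − 5, so its minimum is min P + min Q − 5.
P'(s) = 12s(s - 1)(s + 1) vanishes at s ∈ {-1, 0, 1}; Q'(t) = 24(t - 2)(t - 1)(t + 2) vanishes at t ∈ {-2, 1, 2}.
Local minima of P (where P''>0): P(-1)=-3, P(1)=-3. Local minima of Q: Q(-2)=-224, Q(2)=32.
So the global minimum of C is P(-1) + Q(-2) − 5 = -3 − 224 − 5 = -232, attained at (-1, -2).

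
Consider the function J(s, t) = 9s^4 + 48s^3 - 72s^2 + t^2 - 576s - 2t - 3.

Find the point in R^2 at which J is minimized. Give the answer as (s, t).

J(s,t) separates as P(s) + Q(t) − 3, so its minimum is min P + min Q − 3.
P'(s) = 36(s - 2)(s + 2)(s + 4) vanishes at s ∈ {-4, -2, 2}; Q'(t) = 2(t - 1) vanishes at t ∈ {1}.
Local minima of P (where P''>0): P(-4)=384, P(2)=-912. Local minima of Q: Q(1)=-1.
So the global minimum of J is P(2) + Q(1) − 3 = -912 − 1 − 3 = -916, attained at (2, 1).

(2, 1)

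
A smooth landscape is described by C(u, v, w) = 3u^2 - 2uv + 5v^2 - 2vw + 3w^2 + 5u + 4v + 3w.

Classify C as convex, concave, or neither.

convex

C is quadratic, so its Hessian is the constant matrix H = [[6, -2, 0], [-2, 10, -2], [0, -2, 6]].
Leading principal minors: 6, 56, 312.
All positive ⇒ H ≻ 0 ⇒ convex.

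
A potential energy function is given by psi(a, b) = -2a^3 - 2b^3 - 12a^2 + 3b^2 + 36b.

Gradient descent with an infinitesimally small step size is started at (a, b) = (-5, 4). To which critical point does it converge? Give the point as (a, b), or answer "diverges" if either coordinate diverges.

psi is separable, so gradient descent decouples: a follows -∂psi/∂a, b follows -∂psi/∂b.
∂psi/∂a = -6a(a + 4); at a=-5 this is -30, so a increases.
∂psi/∂b = -6(b - 3)(b + 2); at b=4 this is -36, so b increases.
The b-coordinate has no critical point in that direction and runs off to infinity.

diverges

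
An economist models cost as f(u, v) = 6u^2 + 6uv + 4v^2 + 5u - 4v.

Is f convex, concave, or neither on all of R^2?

convex

f is quadratic, so its Hessian is the constant matrix H = [[12, 6], [6, 8]].
det(H) = 60, tr(H) = 20.
det(H) > 0 and tr(H) > 0, so H is positive definite everywhere: convex.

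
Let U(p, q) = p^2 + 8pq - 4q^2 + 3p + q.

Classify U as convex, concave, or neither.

U is quadratic, so its Hessian is the constant matrix H = [[2, 8], [8, -8]].
det(H) = -80, tr(H) = -6.
det(H) < 0, so H is indefinite: neither convex nor concave.

neither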